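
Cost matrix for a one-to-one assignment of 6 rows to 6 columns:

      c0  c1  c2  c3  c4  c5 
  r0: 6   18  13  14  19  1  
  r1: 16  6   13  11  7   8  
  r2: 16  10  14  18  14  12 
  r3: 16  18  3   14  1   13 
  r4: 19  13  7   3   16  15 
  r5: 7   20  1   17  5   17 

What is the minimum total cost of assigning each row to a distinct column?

optimal assignment: row0→col5 (cost 1), row1→col1 (cost 6), row2→col0 (cost 16), row3→col4 (cost 1), row4→col3 (cost 3), row5→col2 (cost 1)
total = 1 + 6 + 16 + 1 + 3 + 1 = 28

Minimum assignment cost: 28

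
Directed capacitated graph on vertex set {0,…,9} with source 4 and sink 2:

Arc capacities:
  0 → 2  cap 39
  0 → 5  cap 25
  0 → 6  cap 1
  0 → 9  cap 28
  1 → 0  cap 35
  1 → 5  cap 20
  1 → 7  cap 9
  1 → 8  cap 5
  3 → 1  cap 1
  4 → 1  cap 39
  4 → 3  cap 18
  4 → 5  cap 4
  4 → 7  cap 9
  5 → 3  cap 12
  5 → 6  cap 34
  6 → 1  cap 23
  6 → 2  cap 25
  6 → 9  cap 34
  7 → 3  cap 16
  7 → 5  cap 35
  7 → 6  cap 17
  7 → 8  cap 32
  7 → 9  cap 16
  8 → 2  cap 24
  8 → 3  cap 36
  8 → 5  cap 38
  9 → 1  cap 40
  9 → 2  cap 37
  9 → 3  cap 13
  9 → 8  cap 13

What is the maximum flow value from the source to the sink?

Maximum flow value: 53

augment #1: 4→1→0→2 bottleneck 35, total now 35
augment #2: 4→1→8→2 bottleneck 4, total now 39
augment #3: 4→5→6→2 bottleneck 4, total now 43
augment #4: 4→7→6→2 bottleneck 9, total now 52
augment #5: 4→3→1→8→2 bottleneck 1, total now 53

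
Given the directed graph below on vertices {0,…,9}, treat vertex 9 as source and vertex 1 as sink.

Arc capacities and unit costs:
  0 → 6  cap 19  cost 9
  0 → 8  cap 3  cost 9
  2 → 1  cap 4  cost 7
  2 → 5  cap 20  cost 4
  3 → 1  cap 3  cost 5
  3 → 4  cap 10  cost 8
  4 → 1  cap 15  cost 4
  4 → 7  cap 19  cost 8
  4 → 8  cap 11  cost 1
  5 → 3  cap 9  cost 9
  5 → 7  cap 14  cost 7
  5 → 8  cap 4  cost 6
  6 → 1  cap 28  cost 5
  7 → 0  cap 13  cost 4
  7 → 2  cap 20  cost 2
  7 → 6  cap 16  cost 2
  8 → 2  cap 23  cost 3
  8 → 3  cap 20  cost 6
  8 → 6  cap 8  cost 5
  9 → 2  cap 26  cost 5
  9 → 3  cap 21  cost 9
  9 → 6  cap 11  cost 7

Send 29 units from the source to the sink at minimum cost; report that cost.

shortest-cost path #1: 9→2→1 push 4 @ unit cost 12 (adds 48)
shortest-cost path #2: 9→6→1 push 11 @ unit cost 12 (adds 132)
shortest-cost path #3: 9→3→1 push 3 @ unit cost 14 (adds 42)
shortest-cost path #4: 9→3→4→1 push 10 @ unit cost 21 (adds 210)
shortest-cost path #5: 9→2→5→7→6→1 push 1 @ unit cost 23 (adds 23)
total cost = 455

Minimum cost for 29 units: 455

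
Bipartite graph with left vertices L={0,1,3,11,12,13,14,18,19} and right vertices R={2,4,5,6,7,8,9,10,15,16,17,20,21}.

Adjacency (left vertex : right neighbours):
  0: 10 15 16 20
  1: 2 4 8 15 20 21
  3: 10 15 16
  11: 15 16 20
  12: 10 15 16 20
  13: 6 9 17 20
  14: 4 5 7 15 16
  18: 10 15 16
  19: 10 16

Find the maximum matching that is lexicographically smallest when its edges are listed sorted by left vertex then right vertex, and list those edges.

Lex-smallest maximum matching: {(0,10), (1,2), (3,15), (11,16), (12,20), (13,6), (14,4)}

|M| = 7 (so the lex-smallest maximum matching has 7 edges)
process left vertices in ascending order; for each, take the smallest-labelled available neighbour that still permits 7 edges overall, or leave it unmatched if none does
lex-smallest matching: {0-10, 1-2, 3-15, 11-16, 12-20, 13-6, 14-4}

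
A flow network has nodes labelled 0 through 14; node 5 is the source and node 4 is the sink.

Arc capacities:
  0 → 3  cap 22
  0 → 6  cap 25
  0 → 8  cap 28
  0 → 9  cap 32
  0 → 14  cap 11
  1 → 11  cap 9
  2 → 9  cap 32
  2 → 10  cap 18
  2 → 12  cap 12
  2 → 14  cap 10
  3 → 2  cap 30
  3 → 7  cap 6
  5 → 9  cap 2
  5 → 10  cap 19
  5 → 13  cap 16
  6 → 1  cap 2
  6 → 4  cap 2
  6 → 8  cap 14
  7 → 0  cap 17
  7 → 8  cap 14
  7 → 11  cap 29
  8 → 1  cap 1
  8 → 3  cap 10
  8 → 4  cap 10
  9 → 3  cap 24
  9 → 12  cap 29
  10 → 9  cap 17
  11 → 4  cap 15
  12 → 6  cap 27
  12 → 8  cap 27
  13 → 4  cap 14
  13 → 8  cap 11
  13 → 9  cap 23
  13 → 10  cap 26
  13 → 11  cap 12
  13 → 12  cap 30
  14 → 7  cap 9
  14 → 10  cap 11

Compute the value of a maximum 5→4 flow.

augment #1: 5→13→4 bottleneck 14, total now 14
augment #2: 5→13→8→4 bottleneck 2, total now 16
augment #3: 5→9→12→6→4 bottleneck 2, total now 18
augment #4: 5→10→9→12→8→4 bottleneck 8, total now 26
augment #5: 5→10→9→3→7→11→4 bottleneck 6, total now 32
augment #6: 5→10→9→12→6→1→11→4 bottleneck 2, total now 34
augment #7: 5→10→9→12→8→1→11→4 bottleneck 1, total now 35

Maximum flow value: 35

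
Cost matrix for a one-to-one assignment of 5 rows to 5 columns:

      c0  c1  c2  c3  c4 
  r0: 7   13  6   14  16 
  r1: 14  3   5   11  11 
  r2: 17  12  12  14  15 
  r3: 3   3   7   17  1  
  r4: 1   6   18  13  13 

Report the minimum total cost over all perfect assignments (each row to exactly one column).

optimal assignment: row0→col2 (cost 6), row1→col1 (cost 3), row2→col3 (cost 14), row3→col4 (cost 1), row4→col0 (cost 1)
total = 6 + 3 + 14 + 1 + 1 = 25

Minimum assignment cost: 25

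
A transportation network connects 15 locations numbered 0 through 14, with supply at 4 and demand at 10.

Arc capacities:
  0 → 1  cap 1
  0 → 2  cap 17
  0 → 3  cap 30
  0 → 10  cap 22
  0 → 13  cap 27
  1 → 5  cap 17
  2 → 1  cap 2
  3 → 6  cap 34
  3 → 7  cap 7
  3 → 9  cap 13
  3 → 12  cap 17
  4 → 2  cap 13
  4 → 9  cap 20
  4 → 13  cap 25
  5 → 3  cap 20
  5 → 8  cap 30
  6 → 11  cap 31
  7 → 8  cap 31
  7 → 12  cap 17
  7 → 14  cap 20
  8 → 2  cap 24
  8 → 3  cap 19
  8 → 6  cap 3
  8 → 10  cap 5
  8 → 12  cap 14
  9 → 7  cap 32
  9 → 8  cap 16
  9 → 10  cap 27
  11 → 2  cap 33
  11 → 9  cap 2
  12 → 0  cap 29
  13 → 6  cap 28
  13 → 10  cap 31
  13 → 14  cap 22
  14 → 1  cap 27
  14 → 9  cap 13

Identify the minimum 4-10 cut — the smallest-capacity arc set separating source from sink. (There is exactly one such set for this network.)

augment #1: 4→9→10 push 20
augment #2: 4→13→10 push 25
augment #3: 4→2→1→5→8→10 push 2
max flow = 47; residual-reachable set from 4 gives S-side
cut edges (S→T): {(2,1), (4,9), (4,13)} total cap 47

Min-cut arcs: {(2,1), (4,9), (4,13)} (total capacity 47)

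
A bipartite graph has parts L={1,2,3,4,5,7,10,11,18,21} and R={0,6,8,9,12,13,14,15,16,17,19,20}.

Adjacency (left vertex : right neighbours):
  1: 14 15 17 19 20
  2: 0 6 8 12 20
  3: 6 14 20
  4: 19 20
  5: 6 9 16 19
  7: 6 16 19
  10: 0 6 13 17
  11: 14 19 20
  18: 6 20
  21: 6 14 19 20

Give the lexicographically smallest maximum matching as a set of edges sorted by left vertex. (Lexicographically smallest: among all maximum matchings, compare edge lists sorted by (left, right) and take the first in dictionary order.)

|M| = 9 (so the lex-smallest maximum matching has 9 edges)
process left vertices in ascending order; for each, take the smallest-labelled available neighbour that still permits 9 edges overall, or leave it unmatched if none does
lex-smallest matching: {1-15, 2-0, 3-6, 4-19, 5-9, 7-16, 10-13, 11-14, 18-20}

Lex-smallest maximum matching: {(1,15), (2,0), (3,6), (4,19), (5,9), (7,16), (10,13), (11,14), (18,20)}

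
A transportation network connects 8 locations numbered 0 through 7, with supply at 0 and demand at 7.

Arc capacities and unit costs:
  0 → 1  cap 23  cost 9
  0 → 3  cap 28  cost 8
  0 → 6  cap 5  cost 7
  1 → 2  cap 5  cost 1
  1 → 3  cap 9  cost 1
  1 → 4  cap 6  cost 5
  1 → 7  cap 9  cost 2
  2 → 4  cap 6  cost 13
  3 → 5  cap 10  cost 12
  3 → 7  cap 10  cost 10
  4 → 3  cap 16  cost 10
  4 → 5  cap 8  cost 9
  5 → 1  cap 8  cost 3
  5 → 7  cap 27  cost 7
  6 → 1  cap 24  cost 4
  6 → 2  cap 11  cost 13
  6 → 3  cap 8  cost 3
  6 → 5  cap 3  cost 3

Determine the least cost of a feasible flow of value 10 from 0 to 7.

shortest-cost path #1: 0→1→7 push 9 @ unit cost 11 (adds 99)
shortest-cost path #2: 0→6→5→7 push 1 @ unit cost 17 (adds 17)
total cost = 116

Minimum cost for 10 units: 116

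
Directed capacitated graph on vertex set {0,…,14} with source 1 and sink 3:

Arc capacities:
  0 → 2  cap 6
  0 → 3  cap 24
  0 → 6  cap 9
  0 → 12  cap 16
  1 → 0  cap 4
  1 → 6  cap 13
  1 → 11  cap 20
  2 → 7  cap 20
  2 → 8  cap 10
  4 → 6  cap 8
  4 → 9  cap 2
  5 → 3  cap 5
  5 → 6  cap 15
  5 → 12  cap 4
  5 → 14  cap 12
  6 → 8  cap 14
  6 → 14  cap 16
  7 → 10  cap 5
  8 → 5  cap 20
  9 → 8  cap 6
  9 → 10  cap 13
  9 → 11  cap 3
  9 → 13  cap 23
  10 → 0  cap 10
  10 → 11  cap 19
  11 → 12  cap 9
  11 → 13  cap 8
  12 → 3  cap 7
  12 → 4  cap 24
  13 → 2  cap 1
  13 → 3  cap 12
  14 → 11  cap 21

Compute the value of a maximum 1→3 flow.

augment #1: 1→0→3 bottleneck 4, total now 4
augment #2: 1→11→12→3 bottleneck 7, total now 11
augment #3: 1→11→13→3 bottleneck 8, total now 19
augment #4: 1→6→8→5→3 bottleneck 5, total now 24
augment #5: 1→11→12→4→9→13→3 bottleneck 2, total now 26

Maximum flow value: 26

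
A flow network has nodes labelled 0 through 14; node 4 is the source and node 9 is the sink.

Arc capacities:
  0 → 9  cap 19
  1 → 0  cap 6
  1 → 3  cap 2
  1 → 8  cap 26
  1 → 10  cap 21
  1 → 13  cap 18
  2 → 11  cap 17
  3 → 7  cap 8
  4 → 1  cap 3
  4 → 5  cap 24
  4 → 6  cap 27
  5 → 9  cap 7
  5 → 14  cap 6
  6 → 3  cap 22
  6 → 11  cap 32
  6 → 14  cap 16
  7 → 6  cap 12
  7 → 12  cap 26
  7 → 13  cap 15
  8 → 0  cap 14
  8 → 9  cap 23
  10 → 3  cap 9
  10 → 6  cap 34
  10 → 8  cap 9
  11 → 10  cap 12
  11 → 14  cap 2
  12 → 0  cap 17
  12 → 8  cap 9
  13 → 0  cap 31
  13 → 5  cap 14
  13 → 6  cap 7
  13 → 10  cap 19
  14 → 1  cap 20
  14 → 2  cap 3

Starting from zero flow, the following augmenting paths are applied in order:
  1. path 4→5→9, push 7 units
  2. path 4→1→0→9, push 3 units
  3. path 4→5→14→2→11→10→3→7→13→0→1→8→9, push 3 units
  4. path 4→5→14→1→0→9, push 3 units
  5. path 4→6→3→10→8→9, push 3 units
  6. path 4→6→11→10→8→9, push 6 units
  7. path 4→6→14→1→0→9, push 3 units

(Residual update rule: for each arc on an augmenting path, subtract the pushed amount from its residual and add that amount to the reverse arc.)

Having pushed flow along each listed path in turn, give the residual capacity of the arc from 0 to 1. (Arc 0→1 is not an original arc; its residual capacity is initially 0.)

Residual capacity of (0,1): 6

after path 1 (4→5→9, push 7): res(0,1)=0
after path 2 (4→1→0→9, push 3): res(0,1)=3
after path 3 (4→5→14→2→11→10→3→7→13→0→1→8→9, push 3): res(0,1)=0
after path 4 (4→5→14→1→0→9, push 3): res(0,1)=3
after path 5 (4→6→3→10→8→9, push 3): res(0,1)=3
after path 6 (4→6→11→10→8→9, push 6): res(0,1)=3
after path 7 (4→6→14→1→0→9, push 3): res(0,1)=6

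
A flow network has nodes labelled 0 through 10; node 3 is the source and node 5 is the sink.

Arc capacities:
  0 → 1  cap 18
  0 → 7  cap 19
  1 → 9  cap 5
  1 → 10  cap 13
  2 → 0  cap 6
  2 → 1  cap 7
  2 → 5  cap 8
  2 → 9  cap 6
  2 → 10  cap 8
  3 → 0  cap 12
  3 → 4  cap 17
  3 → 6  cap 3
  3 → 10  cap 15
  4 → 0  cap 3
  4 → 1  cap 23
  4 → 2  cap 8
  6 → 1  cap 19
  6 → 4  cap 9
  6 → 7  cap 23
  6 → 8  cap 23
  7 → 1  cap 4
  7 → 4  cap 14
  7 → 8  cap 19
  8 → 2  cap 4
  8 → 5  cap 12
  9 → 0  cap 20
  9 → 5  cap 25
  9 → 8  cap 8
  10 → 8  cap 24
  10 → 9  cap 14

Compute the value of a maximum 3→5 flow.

Maximum flow value: 43

augment #1: 3→4→2→5 bottleneck 8, total now 8
augment #2: 3→6→8→5 bottleneck 3, total now 11
augment #3: 3→10→8→5 bottleneck 9, total now 20
augment #4: 3→10→9→5 bottleneck 6, total now 26
augment #5: 3→0→1→9→5 bottleneck 5, total now 31
augment #6: 3→0→1→10→9→5 bottleneck 7, total now 38
augment #7: 3→4→1→10→9→5 bottleneck 1, total now 39
augment #8: 3→4→0→7→8→2→9→5 bottleneck 3, total now 42
augment #9: 3→4→1→10→8→2→9→5 bottleneck 1, total now 43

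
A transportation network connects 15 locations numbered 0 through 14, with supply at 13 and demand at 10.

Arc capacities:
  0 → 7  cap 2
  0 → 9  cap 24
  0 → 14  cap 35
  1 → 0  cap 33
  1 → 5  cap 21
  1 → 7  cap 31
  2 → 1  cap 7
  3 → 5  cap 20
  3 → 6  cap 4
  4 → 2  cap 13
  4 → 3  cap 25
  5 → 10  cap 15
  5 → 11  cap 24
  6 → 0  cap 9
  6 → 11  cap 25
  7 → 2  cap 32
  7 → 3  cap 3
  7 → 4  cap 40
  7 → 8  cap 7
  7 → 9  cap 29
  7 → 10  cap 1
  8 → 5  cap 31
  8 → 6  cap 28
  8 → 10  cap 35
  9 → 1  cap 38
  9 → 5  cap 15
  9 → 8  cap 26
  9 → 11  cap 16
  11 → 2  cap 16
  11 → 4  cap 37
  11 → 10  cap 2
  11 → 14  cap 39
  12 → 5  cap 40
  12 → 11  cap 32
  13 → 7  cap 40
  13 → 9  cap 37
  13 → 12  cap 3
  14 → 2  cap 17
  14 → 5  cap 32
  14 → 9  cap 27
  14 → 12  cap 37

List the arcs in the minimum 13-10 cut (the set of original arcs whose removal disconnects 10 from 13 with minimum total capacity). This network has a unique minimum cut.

Min-cut arcs: {(5,10), (7,8), (7,10), (9,8), (11,10)} (total capacity 51)

augment #1: 13→7→10 push 1
augment #2: 13→7→8→10 push 7
augment #3: 13→9→5→10 push 15
augment #4: 13→9→8→10 push 22
augment #5: 13→12→11→10 push 2
augment #6: 13→7→9→8→10 push 4
max flow = 51; residual-reachable set from 13 gives S-side
cut edges (S→T): {(5,10), (7,8), (7,10), (9,8), (11,10)} total cap 51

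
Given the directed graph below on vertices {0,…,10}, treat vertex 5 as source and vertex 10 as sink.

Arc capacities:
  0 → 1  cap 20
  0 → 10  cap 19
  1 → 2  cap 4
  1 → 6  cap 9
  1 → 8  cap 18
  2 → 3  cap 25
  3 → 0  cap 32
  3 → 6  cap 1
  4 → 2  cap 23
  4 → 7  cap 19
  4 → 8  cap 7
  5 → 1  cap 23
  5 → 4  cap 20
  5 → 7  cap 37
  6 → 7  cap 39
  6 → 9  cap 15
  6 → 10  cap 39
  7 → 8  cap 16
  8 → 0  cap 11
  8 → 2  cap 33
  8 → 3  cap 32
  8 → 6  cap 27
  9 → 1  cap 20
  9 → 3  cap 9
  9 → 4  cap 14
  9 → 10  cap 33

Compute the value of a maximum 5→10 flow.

augment #1: 5→1→6→10 bottleneck 9, total now 9
augment #2: 5→1→8→0→10 bottleneck 11, total now 20
augment #3: 5→1→8→6→10 bottleneck 3, total now 23
augment #4: 5→4→8→6→10 bottleneck 7, total now 30
augment #5: 5→7→8→6→10 bottleneck 16, total now 46
augment #6: 5→4→2→3→0→10 bottleneck 8, total now 54
augment #7: 5→4→2→3→6→10 bottleneck 1, total now 55
augment #8: 5→4→2→3→0→8→6→10 bottleneck 1, total now 56

Maximum flow value: 56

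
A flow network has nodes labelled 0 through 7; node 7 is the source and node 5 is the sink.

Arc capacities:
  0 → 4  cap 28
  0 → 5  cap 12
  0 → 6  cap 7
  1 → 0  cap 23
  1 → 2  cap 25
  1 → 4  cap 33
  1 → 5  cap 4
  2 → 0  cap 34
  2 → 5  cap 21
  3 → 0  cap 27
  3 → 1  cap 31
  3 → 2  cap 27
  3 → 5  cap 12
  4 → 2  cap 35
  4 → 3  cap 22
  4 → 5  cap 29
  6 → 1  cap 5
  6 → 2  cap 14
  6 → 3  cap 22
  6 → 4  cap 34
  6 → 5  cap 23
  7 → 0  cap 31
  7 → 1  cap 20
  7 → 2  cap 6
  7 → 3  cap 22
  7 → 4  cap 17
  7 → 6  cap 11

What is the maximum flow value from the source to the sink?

augment #1: 7→0→5 bottleneck 12, total now 12
augment #2: 7→1→5 bottleneck 4, total now 16
augment #3: 7→2→5 bottleneck 6, total now 22
augment #4: 7→3→5 bottleneck 12, total now 34
augment #5: 7→4→5 bottleneck 17, total now 51
augment #6: 7→6→5 bottleneck 11, total now 62
augment #7: 7→0→4→5 bottleneck 12, total now 74
augment #8: 7→0→6→5 bottleneck 7, total now 81
augment #9: 7→1→2→5 bottleneck 15, total now 96

Maximum flow value: 96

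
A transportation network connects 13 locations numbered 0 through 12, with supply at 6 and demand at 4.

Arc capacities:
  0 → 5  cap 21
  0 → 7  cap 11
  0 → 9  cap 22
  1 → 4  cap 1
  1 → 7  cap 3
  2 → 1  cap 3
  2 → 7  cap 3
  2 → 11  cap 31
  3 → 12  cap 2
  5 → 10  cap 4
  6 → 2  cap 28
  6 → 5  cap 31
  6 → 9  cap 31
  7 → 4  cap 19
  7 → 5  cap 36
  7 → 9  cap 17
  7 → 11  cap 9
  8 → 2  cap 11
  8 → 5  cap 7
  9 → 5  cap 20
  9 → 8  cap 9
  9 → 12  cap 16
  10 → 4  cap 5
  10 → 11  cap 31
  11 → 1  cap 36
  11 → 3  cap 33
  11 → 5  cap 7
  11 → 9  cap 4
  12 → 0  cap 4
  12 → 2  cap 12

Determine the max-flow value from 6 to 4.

augment #1: 6→2→1→4 bottleneck 1, total now 1
augment #2: 6→2→7→4 bottleneck 3, total now 4
augment #3: 6→5→10→4 bottleneck 4, total now 8
augment #4: 6→2→1→7→4 bottleneck 2, total now 10
augment #5: 6→2→11→1→7→4 bottleneck 1, total now 11
augment #6: 6→9→12→0→7→4 bottleneck 4, total now 15

Maximum flow value: 15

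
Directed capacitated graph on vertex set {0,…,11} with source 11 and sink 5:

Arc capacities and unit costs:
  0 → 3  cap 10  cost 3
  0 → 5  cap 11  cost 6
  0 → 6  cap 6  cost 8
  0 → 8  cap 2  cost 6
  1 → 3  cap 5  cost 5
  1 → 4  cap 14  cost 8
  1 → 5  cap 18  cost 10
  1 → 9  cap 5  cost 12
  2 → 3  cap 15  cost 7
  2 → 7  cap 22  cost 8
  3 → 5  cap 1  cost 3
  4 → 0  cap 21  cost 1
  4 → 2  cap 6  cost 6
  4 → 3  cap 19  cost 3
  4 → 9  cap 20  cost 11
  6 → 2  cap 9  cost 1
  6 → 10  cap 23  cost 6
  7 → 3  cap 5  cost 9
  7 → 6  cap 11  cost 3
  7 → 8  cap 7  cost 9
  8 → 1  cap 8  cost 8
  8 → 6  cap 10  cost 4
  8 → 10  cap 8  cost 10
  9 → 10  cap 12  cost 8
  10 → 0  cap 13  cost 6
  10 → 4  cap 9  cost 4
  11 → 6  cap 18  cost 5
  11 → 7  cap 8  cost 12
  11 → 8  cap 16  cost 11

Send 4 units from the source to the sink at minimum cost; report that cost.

Minimum cost for 4 units: 82

shortest-cost path #1: 11→6→2→3→5 push 1 @ unit cost 16 (adds 16)
shortest-cost path #2: 11→6→10→4→0→5 push 3 @ unit cost 22 (adds 66)
total cost = 82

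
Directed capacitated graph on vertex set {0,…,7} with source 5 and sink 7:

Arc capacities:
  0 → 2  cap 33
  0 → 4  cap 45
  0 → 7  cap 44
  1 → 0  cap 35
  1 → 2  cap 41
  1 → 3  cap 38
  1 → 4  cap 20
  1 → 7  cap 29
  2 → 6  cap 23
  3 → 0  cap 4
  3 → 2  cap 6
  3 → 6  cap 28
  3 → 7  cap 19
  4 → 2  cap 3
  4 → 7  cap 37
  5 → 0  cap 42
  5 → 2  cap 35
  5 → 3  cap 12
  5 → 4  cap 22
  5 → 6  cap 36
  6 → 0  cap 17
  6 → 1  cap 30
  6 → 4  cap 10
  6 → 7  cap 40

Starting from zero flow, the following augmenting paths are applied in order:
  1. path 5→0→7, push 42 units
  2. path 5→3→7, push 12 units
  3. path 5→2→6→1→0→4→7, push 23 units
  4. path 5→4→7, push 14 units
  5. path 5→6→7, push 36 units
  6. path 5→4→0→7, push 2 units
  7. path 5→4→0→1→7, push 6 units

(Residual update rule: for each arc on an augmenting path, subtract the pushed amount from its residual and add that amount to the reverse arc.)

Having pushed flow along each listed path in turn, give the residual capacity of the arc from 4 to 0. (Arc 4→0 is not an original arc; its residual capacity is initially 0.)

after path 1 (5→0→7, push 42): res(4,0)=0
after path 2 (5→3→7, push 12): res(4,0)=0
after path 3 (5→2→6→1→0→4→7, push 23): res(4,0)=23
after path 4 (5→4→7, push 14): res(4,0)=23
after path 5 (5→6→7, push 36): res(4,0)=23
after path 6 (5→4→0→7, push 2): res(4,0)=21
after path 7 (5→4→0→1→7, push 6): res(4,0)=15

Residual capacity of (4,0): 15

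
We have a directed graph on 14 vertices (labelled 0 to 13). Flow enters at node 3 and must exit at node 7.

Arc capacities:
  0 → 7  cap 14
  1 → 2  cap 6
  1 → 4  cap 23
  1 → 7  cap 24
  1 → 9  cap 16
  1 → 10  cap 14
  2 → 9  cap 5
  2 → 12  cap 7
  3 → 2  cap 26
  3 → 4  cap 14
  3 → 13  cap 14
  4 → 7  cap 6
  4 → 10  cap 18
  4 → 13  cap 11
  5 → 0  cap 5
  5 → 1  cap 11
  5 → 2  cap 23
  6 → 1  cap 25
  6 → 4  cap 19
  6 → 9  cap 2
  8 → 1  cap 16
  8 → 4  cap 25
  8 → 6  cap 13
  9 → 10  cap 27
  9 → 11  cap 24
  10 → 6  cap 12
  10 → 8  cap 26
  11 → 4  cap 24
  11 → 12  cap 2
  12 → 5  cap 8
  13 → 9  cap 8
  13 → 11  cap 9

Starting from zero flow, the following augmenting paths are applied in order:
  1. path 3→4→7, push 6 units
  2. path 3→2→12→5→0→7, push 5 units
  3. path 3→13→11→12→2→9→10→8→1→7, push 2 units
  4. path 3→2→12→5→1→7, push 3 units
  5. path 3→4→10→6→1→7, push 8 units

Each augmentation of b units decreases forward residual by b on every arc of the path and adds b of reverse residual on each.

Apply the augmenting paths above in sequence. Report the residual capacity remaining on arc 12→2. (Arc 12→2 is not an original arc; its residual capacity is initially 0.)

Residual capacity of (12,2): 6

after path 1 (3→4→7, push 6): res(12,2)=0
after path 2 (3→2→12→5→0→7, push 5): res(12,2)=5
after path 3 (3→13→11→12→2→9→10→8→1→7, push 2): res(12,2)=3
after path 4 (3→2→12→5→1→7, push 3): res(12,2)=6
after path 5 (3→4→10→6→1→7, push 8): res(12,2)=6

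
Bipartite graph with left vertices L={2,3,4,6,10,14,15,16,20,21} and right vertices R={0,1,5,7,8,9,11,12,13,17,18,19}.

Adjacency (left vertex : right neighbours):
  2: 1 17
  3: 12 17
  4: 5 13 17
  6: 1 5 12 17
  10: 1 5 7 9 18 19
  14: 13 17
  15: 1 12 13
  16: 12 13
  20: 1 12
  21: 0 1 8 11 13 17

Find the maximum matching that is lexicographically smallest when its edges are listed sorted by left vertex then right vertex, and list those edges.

|M| = 7 (so the lex-smallest maximum matching has 7 edges)
process left vertices in ascending order; for each, take the smallest-labelled available neighbour that still permits 7 edges overall, or leave it unmatched if none does
lex-smallest matching: {2-1, 3-12, 4-5, 6-17, 10-7, 14-13, 21-0}

Lex-smallest maximum matching: {(2,1), (3,12), (4,5), (6,17), (10,7), (14,13), (21,0)}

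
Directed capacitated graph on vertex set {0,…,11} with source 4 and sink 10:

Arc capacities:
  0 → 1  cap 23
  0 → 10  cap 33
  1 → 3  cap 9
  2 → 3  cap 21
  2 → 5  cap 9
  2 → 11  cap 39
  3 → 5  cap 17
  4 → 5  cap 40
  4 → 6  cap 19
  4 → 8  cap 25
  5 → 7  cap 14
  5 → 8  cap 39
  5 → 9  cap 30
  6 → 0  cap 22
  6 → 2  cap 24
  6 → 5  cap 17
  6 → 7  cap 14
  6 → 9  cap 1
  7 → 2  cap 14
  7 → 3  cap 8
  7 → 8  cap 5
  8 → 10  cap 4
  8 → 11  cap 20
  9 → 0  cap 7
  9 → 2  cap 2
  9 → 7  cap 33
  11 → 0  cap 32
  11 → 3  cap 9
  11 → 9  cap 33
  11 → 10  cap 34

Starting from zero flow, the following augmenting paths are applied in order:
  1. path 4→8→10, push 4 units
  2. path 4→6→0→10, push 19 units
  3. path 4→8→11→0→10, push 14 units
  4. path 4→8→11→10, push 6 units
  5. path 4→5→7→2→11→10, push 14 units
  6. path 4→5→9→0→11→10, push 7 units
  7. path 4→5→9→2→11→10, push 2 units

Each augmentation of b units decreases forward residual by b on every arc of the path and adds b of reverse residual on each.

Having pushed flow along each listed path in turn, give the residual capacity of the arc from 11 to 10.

after path 1 (4→8→10, push 4): res(11,10)=34
after path 2 (4→6→0→10, push 19): res(11,10)=34
after path 3 (4→8→11→0→10, push 14): res(11,10)=34
after path 4 (4→8→11→10, push 6): res(11,10)=28
after path 5 (4→5→7→2→11→10, push 14): res(11,10)=14
after path 6 (4→5→9→0→11→10, push 7): res(11,10)=7
after path 7 (4→5→9→2→11→10, push 2): res(11,10)=5

Residual capacity of (11,10): 5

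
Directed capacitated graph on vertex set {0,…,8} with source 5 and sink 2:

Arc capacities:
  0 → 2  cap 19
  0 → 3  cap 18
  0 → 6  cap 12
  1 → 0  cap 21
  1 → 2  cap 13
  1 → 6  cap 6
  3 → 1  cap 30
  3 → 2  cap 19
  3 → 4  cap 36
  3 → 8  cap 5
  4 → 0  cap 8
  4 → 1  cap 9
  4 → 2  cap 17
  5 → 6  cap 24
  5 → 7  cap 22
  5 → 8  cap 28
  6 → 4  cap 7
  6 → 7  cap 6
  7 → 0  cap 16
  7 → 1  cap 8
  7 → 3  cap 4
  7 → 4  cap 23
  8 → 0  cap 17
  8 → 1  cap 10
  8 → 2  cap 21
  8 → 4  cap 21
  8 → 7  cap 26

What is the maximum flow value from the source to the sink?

Maximum flow value: 63

augment #1: 5→8→2 bottleneck 21, total now 21
augment #2: 5→6→4→2 bottleneck 7, total now 28
augment #3: 5→7→0→2 bottleneck 16, total now 44
augment #4: 5→7→1→2 bottleneck 6, total now 50
augment #5: 5→8→0→2 bottleneck 3, total now 53
augment #6: 5→8→1→2 bottleneck 4, total now 57
augment #7: 5→6→7→1→2 bottleneck 2, total now 59
augment #8: 5→6→7→3→2 bottleneck 4, total now 63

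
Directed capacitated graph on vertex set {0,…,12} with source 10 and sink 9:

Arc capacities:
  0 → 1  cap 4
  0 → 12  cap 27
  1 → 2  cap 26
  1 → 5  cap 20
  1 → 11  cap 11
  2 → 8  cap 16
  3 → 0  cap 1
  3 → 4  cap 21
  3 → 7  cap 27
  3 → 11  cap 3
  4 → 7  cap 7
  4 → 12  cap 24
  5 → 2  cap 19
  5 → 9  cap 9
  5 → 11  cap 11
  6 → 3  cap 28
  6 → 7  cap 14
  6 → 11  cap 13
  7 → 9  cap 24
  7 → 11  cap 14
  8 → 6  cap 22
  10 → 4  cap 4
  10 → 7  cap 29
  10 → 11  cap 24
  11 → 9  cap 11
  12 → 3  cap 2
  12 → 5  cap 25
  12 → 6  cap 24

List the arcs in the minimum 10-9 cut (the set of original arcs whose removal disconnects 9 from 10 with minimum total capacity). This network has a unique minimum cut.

augment #1: 10→7→9 push 24
augment #2: 10→11→9 push 11
augment #3: 10→4→12→5→9 push 4
max flow = 39; residual-reachable set from 10 gives S-side
cut edges (S→T): {(7,9), (10,4), (11,9)} total cap 39

Min-cut arcs: {(7,9), (10,4), (11,9)} (total capacity 39)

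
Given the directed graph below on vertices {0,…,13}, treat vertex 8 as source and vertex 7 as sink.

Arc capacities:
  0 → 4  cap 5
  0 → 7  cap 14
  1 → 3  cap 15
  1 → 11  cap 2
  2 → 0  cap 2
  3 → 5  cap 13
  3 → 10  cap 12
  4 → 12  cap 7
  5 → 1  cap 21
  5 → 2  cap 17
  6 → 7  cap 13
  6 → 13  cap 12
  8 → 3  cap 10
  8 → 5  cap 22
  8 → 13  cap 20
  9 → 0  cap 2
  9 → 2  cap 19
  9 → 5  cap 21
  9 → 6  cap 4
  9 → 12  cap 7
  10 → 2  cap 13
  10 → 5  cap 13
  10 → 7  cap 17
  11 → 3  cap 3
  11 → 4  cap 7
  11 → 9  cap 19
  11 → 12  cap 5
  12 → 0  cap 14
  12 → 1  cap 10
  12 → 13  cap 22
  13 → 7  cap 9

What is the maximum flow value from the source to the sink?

augment #1: 8→13→7 bottleneck 9, total now 9
augment #2: 8→3→10→7 bottleneck 10, total now 19
augment #3: 8→5→2→0→7 bottleneck 2, total now 21
augment #4: 8→5→1→3→10→7 bottleneck 2, total now 23
augment #5: 8→5→1→11→9→0→7 bottleneck 2, total now 25

Maximum flow value: 25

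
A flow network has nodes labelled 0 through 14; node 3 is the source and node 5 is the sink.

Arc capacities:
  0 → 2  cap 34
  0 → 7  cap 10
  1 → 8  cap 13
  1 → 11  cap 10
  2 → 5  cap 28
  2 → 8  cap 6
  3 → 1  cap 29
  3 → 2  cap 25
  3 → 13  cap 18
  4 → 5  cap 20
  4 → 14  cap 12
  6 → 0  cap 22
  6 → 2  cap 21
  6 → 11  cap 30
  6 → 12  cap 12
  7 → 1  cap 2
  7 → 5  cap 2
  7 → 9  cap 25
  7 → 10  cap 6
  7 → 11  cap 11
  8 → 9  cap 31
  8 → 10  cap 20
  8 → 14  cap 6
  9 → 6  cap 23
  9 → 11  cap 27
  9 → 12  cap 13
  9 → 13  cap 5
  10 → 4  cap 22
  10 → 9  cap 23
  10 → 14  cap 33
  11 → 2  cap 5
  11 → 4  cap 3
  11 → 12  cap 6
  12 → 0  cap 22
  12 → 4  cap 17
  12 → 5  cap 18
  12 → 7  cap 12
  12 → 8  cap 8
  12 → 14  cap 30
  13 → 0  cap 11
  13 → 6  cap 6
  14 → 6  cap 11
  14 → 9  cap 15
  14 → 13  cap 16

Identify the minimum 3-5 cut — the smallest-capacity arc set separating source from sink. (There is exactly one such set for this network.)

augment #1: 3→2→5 push 25
augment #2: 3→1→11→2→5 push 3
augment #3: 3→1→11→4→5 push 3
augment #4: 3→1→11→12→5 push 4
augment #5: 3→13→0→7→5 push 2
augment #6: 3→13→6→12→5 push 6
augment #7: 3→1→8→9→12→5 push 8
augment #8: 3→1→8→10→4→5 push 5
augment #9: 3→13→0→7→10→4→5 push 6
augment #10: 3→13→0→2→8→10→4→5 push 3
max flow = 65; residual-reachable set from 3 gives S-side
cut edges (S→T): {(1,8), (1,11), (3,2), (13,0), (13,6)} total cap 65

Min-cut arcs: {(1,8), (1,11), (3,2), (13,0), (13,6)} (total capacity 65)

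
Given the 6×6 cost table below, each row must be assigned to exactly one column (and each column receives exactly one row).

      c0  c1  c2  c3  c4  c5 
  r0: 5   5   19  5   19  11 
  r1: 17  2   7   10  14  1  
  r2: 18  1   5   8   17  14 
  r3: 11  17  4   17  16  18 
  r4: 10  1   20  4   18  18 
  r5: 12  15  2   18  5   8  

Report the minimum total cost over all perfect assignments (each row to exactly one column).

optimal assignment: row0→col0 (cost 5), row1→col5 (cost 1), row2→col1 (cost 1), row3→col2 (cost 4), row4→col3 (cost 4), row5→col4 (cost 5)
total = 5 + 1 + 1 + 4 + 4 + 5 = 20

Minimum assignment cost: 20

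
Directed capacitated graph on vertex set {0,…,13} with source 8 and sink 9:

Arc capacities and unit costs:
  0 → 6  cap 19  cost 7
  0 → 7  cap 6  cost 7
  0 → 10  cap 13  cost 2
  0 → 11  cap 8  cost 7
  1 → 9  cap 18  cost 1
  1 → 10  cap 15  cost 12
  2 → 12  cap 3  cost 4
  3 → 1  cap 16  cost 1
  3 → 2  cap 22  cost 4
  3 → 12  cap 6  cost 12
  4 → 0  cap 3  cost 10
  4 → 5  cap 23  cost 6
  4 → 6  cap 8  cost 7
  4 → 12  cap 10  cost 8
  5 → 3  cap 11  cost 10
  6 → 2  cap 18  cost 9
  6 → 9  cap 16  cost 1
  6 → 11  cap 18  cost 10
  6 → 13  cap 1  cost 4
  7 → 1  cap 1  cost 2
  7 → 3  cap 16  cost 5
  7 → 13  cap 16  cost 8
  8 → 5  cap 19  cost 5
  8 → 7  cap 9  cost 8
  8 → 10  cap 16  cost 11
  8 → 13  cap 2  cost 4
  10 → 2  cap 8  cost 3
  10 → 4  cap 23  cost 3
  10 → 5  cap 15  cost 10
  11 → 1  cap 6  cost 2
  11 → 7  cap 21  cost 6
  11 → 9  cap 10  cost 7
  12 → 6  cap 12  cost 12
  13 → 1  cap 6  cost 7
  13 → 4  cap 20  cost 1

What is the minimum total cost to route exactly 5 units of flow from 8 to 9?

Minimum cost for 5 units: 65

shortest-cost path #1: 8→7→1→9 push 1 @ unit cost 11 (adds 11)
shortest-cost path #2: 8→13→1→9 push 2 @ unit cost 12 (adds 24)
shortest-cost path #3: 8→7→3→1→9 push 2 @ unit cost 15 (adds 30)
total cost = 65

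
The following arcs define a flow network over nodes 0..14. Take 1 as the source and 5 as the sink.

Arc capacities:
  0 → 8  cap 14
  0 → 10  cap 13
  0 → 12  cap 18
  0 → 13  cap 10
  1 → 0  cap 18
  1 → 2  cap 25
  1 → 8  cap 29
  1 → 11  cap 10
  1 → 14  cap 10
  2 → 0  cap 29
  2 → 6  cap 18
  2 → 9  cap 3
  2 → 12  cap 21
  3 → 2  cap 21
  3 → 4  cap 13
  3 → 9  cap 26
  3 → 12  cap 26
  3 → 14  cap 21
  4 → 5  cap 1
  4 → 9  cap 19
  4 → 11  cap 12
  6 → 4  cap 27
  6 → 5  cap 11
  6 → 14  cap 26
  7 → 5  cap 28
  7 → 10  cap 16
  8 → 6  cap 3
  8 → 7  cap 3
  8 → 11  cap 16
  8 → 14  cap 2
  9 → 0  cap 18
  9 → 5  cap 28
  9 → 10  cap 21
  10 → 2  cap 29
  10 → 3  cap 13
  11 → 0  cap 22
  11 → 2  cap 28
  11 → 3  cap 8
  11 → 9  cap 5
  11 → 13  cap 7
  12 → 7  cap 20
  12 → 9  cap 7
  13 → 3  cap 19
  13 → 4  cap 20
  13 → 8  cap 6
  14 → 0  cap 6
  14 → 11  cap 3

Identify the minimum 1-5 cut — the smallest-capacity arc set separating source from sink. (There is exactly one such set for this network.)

augment #1: 1→2→6→5 push 11
augment #2: 1→2→9→5 push 3
augment #3: 1→8→7→5 push 3
augment #4: 1→11→9→5 push 5
augment #5: 1→0→12→7→5 push 18
augment #6: 1→2→6→4→5 push 1
augment #7: 1→2→12→7→5 push 2
augment #8: 1→2→12→9→5 push 7
augment #9: 1→11→3→9→5 push 5
augment #10: 1→2→6→4→9→5 push 1
augment #11: 1→8→6→4→9→5 push 3
augment #12: 1→8→11→3→9→5 push 3
augment #13: 1→8→11→13→3→9→5 push 1
max flow = 63; residual-reachable set from 1 gives S-side
cut edges (S→T): {(4,5), (6,5), (8,7), (9,5), (12,7)} total cap 63

Min-cut arcs: {(4,5), (6,5), (8,7), (9,5), (12,7)} (total capacity 63)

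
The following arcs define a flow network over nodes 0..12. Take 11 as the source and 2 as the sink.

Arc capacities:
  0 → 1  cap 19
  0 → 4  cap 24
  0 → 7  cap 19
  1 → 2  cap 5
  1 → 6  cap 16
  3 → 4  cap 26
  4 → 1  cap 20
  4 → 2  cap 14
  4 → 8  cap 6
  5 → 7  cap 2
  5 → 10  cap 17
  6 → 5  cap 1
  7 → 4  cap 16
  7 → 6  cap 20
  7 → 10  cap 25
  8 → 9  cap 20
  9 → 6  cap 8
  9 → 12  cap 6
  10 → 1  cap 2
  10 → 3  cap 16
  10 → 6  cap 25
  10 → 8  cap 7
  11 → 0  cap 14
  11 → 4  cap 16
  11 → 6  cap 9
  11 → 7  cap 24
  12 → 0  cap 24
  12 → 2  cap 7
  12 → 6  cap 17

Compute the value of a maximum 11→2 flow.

Maximum flow value: 25

augment #1: 11→4→2 bottleneck 14, total now 14
augment #2: 11→0→1→2 bottleneck 5, total now 19
augment #3: 11→4→8→9→12→2 bottleneck 2, total now 21
augment #4: 11→0→4→8→9→12→2 bottleneck 4, total now 25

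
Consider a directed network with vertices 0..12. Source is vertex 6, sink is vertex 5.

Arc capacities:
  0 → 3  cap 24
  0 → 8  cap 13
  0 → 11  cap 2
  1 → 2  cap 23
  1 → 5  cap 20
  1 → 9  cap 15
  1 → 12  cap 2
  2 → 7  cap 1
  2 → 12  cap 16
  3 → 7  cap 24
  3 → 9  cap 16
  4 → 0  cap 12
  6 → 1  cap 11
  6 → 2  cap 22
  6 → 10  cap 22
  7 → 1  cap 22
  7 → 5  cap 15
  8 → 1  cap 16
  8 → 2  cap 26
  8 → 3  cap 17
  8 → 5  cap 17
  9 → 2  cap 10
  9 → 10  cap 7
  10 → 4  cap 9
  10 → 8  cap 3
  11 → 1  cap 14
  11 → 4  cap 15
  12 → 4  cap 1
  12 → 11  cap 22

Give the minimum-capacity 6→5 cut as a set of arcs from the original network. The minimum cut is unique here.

Min-cut arcs: {(1,5), (2,7), (4,0), (10,8)} (total capacity 36)

augment #1: 6→1→5 push 11
augment #2: 6→2→7→5 push 1
augment #3: 6→10→8→5 push 3
augment #4: 6→2→12→11→1→5 push 9
augment #5: 6→10→4→0→8→5 push 9
augment #6: 6→2→12→4→0→8→5 push 1
augment #7: 6→2→12→11→4→0→8→5 push 2
max flow = 36; residual-reachable set from 6 gives S-side
cut edges (S→T): {(1,5), (2,7), (4,0), (10,8)} total cap 36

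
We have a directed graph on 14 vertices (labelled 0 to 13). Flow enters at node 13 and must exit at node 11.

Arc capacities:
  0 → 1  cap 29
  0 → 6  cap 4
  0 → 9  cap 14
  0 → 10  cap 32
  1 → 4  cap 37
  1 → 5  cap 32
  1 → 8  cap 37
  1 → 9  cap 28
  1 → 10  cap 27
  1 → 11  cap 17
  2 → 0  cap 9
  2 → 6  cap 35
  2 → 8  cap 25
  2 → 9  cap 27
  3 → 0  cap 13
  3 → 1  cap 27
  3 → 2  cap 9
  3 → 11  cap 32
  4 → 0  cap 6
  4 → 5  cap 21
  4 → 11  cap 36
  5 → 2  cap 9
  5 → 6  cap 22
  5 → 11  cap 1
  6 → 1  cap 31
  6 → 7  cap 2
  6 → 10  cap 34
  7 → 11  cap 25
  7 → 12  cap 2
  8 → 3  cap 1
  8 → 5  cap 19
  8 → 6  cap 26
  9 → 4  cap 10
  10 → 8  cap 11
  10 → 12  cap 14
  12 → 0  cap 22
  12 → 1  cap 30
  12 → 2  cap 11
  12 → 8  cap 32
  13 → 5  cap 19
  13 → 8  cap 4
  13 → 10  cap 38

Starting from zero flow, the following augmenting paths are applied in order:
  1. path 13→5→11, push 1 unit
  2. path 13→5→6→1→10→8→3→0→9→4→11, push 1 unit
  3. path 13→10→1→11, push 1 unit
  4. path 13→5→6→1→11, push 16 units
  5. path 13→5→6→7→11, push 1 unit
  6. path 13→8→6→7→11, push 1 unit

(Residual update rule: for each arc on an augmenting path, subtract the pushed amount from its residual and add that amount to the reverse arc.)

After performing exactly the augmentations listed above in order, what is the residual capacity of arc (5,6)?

after path 1 (13→5→11, push 1): res(5,6)=22
after path 2 (13→5→6→1→10→8→3→0→9→4→11, push 1): res(5,6)=21
after path 3 (13→10→1→11, push 1): res(5,6)=21
after path 4 (13→5→6→1→11, push 16): res(5,6)=5
after path 5 (13→5→6→7→11, push 1): res(5,6)=4
after path 6 (13→8→6→7→11, push 1): res(5,6)=4

Residual capacity of (5,6): 4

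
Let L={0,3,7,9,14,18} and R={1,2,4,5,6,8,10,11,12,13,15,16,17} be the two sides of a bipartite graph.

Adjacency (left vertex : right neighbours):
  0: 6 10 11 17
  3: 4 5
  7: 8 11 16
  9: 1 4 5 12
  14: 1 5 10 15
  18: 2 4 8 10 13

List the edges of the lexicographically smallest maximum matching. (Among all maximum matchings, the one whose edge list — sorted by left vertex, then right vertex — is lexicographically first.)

|M| = 6 (so the lex-smallest maximum matching has 6 edges)
process left vertices in ascending order; for each, take the smallest-labelled available neighbour that still permits 6 edges overall, or leave it unmatched if none does
lex-smallest matching: {0-6, 3-4, 7-8, 9-1, 14-5, 18-2}

Lex-smallest maximum matching: {(0,6), (3,4), (7,8), (9,1), (14,5), (18,2)}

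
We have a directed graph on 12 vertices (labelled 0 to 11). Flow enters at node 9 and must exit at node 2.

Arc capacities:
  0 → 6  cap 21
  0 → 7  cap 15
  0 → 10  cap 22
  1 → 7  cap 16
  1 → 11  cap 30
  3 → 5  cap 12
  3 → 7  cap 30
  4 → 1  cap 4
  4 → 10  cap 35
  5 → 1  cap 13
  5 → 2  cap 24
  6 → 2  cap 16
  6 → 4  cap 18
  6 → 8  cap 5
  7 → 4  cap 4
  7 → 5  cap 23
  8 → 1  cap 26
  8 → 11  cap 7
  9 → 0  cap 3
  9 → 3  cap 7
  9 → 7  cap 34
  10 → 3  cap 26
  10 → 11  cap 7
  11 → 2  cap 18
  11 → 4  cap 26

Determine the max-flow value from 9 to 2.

augment #1: 9→0→6→2 bottleneck 3, total now 3
augment #2: 9→3→5→2 bottleneck 7, total now 10
augment #3: 9→7→5→2 bottleneck 17, total now 27
augment #4: 9→7→4→1→11→2 bottleneck 4, total now 31
augment #5: 9→7→5→1→11→2 bottleneck 6, total now 37

Maximum flow value: 37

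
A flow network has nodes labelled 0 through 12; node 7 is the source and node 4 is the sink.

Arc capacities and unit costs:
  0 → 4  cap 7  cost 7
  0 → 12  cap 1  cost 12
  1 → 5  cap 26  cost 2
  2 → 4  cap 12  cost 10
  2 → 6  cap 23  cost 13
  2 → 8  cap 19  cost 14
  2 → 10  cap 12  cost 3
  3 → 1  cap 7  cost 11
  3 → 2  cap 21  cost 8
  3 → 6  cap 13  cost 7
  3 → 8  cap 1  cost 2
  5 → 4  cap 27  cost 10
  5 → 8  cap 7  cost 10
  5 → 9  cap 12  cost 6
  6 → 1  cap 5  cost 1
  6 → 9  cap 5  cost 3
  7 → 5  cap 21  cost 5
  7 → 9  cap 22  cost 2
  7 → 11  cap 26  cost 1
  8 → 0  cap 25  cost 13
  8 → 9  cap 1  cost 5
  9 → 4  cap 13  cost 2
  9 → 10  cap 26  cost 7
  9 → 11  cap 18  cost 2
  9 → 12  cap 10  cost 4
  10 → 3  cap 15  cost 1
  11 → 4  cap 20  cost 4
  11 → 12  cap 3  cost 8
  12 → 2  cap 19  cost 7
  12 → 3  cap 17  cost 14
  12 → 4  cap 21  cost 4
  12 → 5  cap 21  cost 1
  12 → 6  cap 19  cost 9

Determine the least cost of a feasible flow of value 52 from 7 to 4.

shortest-cost path #1: 7→9→4 push 13 @ unit cost 4 (adds 52)
shortest-cost path #2: 7→11→4 push 20 @ unit cost 5 (adds 100)
shortest-cost path #3: 7→9→12→4 push 9 @ unit cost 10 (adds 90)
shortest-cost path #4: 7→11→12→4 push 3 @ unit cost 13 (adds 39)
shortest-cost path #5: 7→5→4 push 7 @ unit cost 15 (adds 105)
total cost = 386

Minimum cost for 52 units: 386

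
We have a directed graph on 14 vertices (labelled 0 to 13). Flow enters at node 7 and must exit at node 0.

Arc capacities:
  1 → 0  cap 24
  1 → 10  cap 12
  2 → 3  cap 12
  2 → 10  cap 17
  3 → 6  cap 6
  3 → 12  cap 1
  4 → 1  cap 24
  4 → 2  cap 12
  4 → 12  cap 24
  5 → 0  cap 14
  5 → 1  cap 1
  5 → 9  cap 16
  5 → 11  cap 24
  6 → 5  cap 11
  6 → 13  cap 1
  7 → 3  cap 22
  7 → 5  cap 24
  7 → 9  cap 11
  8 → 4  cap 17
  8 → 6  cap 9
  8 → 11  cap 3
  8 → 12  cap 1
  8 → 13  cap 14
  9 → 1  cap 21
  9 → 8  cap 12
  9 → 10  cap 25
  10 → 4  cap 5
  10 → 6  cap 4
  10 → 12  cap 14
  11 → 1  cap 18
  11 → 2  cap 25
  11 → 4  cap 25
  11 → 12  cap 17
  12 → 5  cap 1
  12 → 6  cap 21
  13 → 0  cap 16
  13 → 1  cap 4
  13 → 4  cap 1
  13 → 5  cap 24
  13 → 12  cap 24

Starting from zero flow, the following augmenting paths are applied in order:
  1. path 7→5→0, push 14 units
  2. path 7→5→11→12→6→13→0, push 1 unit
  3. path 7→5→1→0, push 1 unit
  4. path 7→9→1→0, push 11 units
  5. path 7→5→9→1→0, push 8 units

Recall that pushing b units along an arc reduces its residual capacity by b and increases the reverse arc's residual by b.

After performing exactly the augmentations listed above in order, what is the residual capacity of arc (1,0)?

Residual capacity of (1,0): 4

after path 1 (7→5→0, push 14): res(1,0)=24
after path 2 (7→5→11→12→6→13→0, push 1): res(1,0)=24
after path 3 (7→5→1→0, push 1): res(1,0)=23
after path 4 (7→9→1→0, push 11): res(1,0)=12
after path 5 (7→5→9→1→0, push 8): res(1,0)=4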